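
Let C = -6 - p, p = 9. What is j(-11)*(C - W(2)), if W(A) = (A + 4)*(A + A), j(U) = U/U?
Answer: -39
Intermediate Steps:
j(U) = 1
W(A) = 2*A*(4 + A) (W(A) = (4 + A)*(2*A) = 2*A*(4 + A))
C = -15 (C = -6 - 1*9 = -6 - 9 = -15)
j(-11)*(C - W(2)) = 1*(-15 - 2*2*(4 + 2)) = 1*(-15 - 2*2*6) = 1*(-15 - 1*24) = 1*(-15 - 24) = 1*(-39) = -39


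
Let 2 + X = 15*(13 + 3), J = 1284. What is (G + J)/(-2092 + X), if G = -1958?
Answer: 337/927 ≈ 0.36354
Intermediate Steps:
X = 238 (X = -2 + 15*(13 + 3) = -2 + 15*16 = -2 + 240 = 238)
(G + J)/(-2092 + X) = (-1958 + 1284)/(-2092 + 238) = -674/(-1854) = -674*(-1/1854) = 337/927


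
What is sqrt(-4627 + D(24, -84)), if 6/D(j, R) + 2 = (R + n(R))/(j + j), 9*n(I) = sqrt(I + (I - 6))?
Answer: sqrt((7498332 - 4627*I*sqrt(174))/(-1620 + I*sqrt(174))) ≈ 0.e-4 - 68.034*I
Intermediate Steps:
n(I) = sqrt(-6 + 2*I)/9 (n(I) = sqrt(I + (I - 6))/9 = sqrt(I + (-6 + I))/9 = sqrt(-6 + 2*I)/9)
D(j, R) = 6/(-2 + (R + sqrt(-6 + 2*R)/9)/(2*j)) (D(j, R) = 6/(-2 + (R + sqrt(-6 + 2*R)/9)/(j + j)) = 6/(-2 + (R + sqrt(-6 + 2*R)/9)/((2*j))) = 6/(-2 + (R + sqrt(-6 + 2*R)/9)*(1/(2*j))) = 6/(-2 + (R + sqrt(-6 + 2*R)/9)/(2*j)))
sqrt(-4627 + D(24, -84)) = sqrt(-4627 + 108*24/(-36*24 + 9*(-84) + sqrt(2)*sqrt(-3 - 84))) = sqrt(-4627 + 108*24/(-864 - 756 + sqrt(2)*sqrt(-87))) = sqrt(-4627 + 108*24/(-864 - 756 + sqrt(2)*(I*sqrt(87)))) = sqrt(-4627 + 108*24/(-864 - 756 + I*sqrt(174))) = sqrt(-4627 + 108*24/(-1620 + I*sqrt(174))) = sqrt(-4627 + 2592/(-1620 + I*sqrt(174)))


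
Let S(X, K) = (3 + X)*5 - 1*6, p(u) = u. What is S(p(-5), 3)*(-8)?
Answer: 128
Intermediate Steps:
S(X, K) = 9 + 5*X (S(X, K) = (15 + 5*X) - 6 = 9 + 5*X)
S(p(-5), 3)*(-8) = (9 + 5*(-5))*(-8) = (9 - 25)*(-8) = -16*(-8) = 128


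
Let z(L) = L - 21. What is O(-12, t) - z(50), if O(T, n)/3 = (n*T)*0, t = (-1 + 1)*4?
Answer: -29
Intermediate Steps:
t = 0 (t = 0*4 = 0)
z(L) = -21 + L
O(T, n) = 0 (O(T, n) = 3*((n*T)*0) = 3*((T*n)*0) = 3*0 = 0)
O(-12, t) - z(50) = 0 - (-21 + 50) = 0 - 1*29 = 0 - 29 = -29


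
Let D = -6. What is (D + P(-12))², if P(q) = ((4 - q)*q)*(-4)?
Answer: 580644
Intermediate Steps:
P(q) = -4*q*(4 - q) (P(q) = (q*(4 - q))*(-4) = -4*q*(4 - q))
(D + P(-12))² = (-6 + 4*(-12)*(-4 - 12))² = (-6 + 4*(-12)*(-16))² = (-6 + 768)² = 762² = 580644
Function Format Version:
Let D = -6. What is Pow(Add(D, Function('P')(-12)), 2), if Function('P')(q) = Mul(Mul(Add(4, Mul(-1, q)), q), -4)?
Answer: 580644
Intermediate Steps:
Function('P')(q) = Mul(-4, q, Add(4, Mul(-1, q))) (Function('P')(q) = Mul(Mul(q, Add(4, Mul(-1, q))), -4) = Mul(-4, q, Add(4, Mul(-1, q))))
Pow(Add(D, Function('P')(-12)), 2) = Pow(Add(-6, Mul(4, -12, Add(-4, -12))), 2) = Pow(Add(-6, Mul(4, -12, -16)), 2) = Pow(Add(-6, 768), 2) = Pow(762, 2) = 580644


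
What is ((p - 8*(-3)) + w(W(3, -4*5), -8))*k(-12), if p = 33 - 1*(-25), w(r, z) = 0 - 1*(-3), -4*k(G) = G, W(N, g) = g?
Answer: 255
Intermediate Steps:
k(G) = -G/4
w(r, z) = 3 (w(r, z) = 0 + 3 = 3)
p = 58 (p = 33 + 25 = 58)
((p - 8*(-3)) + w(W(3, -4*5), -8))*k(-12) = ((58 - 8*(-3)) + 3)*(-¼*(-12)) = ((58 + 24) + 3)*3 = (82 + 3)*3 = 85*3 = 255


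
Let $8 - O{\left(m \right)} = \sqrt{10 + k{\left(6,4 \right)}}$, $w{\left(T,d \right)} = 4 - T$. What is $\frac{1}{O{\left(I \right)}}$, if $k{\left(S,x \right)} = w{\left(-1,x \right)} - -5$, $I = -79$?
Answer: $\frac{2}{11} + \frac{\sqrt{5}}{22} \approx 0.28346$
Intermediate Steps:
$k{\left(S,x \right)} = 10$ ($k{\left(S,x \right)} = \left(4 - -1\right) - -5 = \left(4 + 1\right) + 5 = 5 + 5 = 10$)
$O{\left(m \right)} = 8 - 2 \sqrt{5}$ ($O{\left(m \right)} = 8 - \sqrt{10 + 10} = 8 - \sqrt{20} = 8 - 2 \sqrt{5}$)
$\frac{1}{O{\left(I \right)}} = \frac{1}{8 - 2 \sqrt{5}}$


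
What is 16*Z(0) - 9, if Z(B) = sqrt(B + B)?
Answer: -9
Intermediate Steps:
Z(B) = sqrt(2)*sqrt(B) (Z(B) = sqrt(2*B) = sqrt(2)*sqrt(B))
16*Z(0) - 9 = 16*(sqrt(2)*sqrt(0)) - 9 = 16*(sqrt(2)*0) - 9 = 16*0 - 9 = 0 - 9 = -9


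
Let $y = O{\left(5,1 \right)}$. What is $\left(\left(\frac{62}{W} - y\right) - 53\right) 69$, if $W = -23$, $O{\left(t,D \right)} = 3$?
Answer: $-4050$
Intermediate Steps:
$y = 3$
$\left(\left(\frac{62}{W} - y\right) - 53\right) 69 = \left(\left(\frac{62}{-23} - 3\right) - 53\right) 69 = \left(\left(62 \left(- \frac{1}{23}\right) - 3\right) - 53\right) 69 = \left(\left(- \frac{62}{23} - 3\right) - 53\right) 69 = \left(- \frac{131}{23} - 53\right) 69 = \left(- \frac{1350}{23}\right) 69 = -4050$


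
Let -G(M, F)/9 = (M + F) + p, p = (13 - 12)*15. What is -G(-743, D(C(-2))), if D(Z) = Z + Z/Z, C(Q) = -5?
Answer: -6588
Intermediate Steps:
D(Z) = 1 + Z (D(Z) = Z + 1 = 1 + Z)
p = 15 (p = 1*15 = 15)
G(M, F) = -135 - 9*F - 9*M (G(M, F) = -9*((M + F) + 15) = -9*((F + M) + 15) = -9*(15 + F + M) = -135 - 9*F - 9*M)
-G(-743, D(C(-2))) = -(-135 - 9*(1 - 5) - 9*(-743)) = -(-135 - 9*(-4) + 6687) = -(-135 + 36 + 6687) = -1*6588 = -6588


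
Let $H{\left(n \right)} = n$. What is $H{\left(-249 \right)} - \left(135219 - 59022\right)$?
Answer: $-76446$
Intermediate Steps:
$H{\left(-249 \right)} - \left(135219 - 59022\right) = -249 - \left(135219 - 59022\right) = -249 - 76197 = -76446$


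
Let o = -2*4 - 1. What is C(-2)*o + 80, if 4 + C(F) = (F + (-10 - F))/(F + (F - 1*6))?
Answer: 107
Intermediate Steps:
o = -9 (o = -8 - 1 = -9)
C(F) = -4 - 10/(-6 + 2*F) (C(F) = -4 + (F + (-10 - F))/(F + (F - 1*6)) = -4 - 10/(F + (F - 6)) = -4 - 10/(F + (-6 + F)) = -4 - 10/(-6 + 2*F))
C(-2)*o + 80 = ((7 - 4*(-2))/(-3 - 2))*(-9) + 80 = ((7 + 8)/(-5))*(-9) + 80 = -⅕*15*(-9) + 80 = -3*(-9) + 80 = 27 + 80 = 107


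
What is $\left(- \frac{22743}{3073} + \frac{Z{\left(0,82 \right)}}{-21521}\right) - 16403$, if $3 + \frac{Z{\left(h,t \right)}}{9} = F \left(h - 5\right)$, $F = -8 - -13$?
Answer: $- \frac{155040745858}{9447719} \approx -16410.0$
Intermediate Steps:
$F = 5$ ($F = -8 + 13 = 5$)
$Z{\left(h,t \right)} = -252 + 45 h$ ($Z{\left(h,t \right)} = -27 + 9 \cdot 5 \left(h - 5\right) = -27 + 9 \cdot 5 \left(-5 + h\right) = -27 + 9 \left(-25 + 5 h\right) = -27 + \left(-225 + 45 h\right) = -252 + 45 h$)
$\left(- \frac{22743}{3073} + \frac{Z{\left(0,82 \right)}}{-21521}\right) - 16403 = \left(- \frac{22743}{3073} + \frac{-252 + 45 \cdot 0}{-21521}\right) - 16403 = \left(\left(-22743\right) \frac{1}{3073} + \left(-252 + 0\right) \left(- \frac{1}{21521}\right)\right) - 16403 = \left(- \frac{3249}{439} - - \frac{252}{21521}\right) - 16403 = \left(- \frac{3249}{439} + \frac{252}{21521}\right) - 16403 = - \frac{69811101}{9447719} - 16403 = - \frac{155040745858}{9447719}$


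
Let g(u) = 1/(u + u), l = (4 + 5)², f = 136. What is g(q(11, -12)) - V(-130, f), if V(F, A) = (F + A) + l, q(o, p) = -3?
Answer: -523/6 ≈ -87.167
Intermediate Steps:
l = 81 (l = 9² = 81)
g(u) = 1/(2*u)
V(F, A) = 81 + A + F (V(F, A) = (F + A) + 81 = (A + F) + 81 = 81 + A + F)
g(q(11, -12)) - V(-130, f) = (½)/(-3) - (81 + 136 - 130) = (½)*(-⅓) - 1*87 = -⅙ - 87 = -523/6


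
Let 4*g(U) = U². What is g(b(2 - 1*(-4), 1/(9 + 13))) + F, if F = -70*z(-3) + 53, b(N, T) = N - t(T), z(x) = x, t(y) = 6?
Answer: 263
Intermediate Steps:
b(N, T) = -6 + N (b(N, T) = N - 1*6 = N - 6 = -6 + N)
g(U) = U²/4
F = 263 (F = -70*(-3) + 53 = 210 + 53 = 263)
g(b(2 - 1*(-4), 1/(9 + 13))) + F = (-6 + (2 - 1*(-4)))²/4 + 263 = (-6 + (2 + 4))²/4 + 263 = (-6 + 6)²/4 + 263 = (¼)*0² + 263 = (¼)*0 + 263 = 0 + 263 = 263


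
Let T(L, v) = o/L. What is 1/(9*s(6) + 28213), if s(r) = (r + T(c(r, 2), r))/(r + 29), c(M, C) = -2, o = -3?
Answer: 14/395009 ≈ 3.5442e-5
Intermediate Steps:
T(L, v) = -3/L
s(r) = (3/2 + r)/(29 + r) (s(r) = (r - 3/(-2))/(r + 29) = (r - 3*(-½))/(29 + r) = (r + 3/2)/(29 + r) = (3/2 + r)/(29 + r))
1/(9*s(6) + 28213) = 1/(9*((3/2 + 6)/(29 + 6)) + 28213) = 1/(9*((15/2)/35) + 28213) = 1/(9*((1/35)*(15/2)) + 28213) = 1/(9*(3/14) + 28213) = 1/(27/14 + 28213) = 1/(395009/14) = 14/395009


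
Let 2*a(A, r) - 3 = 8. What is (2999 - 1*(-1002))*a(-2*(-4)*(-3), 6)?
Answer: 44011/2 ≈ 22006.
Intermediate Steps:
a(A, r) = 11/2 (a(A, r) = 3/2 + (½)*8 = 3/2 + 4 = 11/2)
(2999 - 1*(-1002))*a(-2*(-4)*(-3), 6) = (2999 - 1*(-1002))*(11/2) = (2999 + 1002)*(11/2) = 4001*(11/2) = 44011/2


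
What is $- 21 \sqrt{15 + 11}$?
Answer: $- 21 \sqrt{26} \approx -107.08$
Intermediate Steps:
$- 21 \sqrt{15 + 11} = - 21 \sqrt{26}$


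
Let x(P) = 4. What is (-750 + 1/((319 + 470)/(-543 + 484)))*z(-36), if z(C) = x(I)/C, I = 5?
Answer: 591809/7101 ≈ 83.342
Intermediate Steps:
z(C) = 4/C
(-750 + 1/((319 + 470)/(-543 + 484)))*z(-36) = (-750 + 1/((319 + 470)/(-543 + 484)))*(4/(-36)) = (-750 + 1/(789/(-59)))*(4*(-1/36)) = (-750 + 1/(789*(-1/59)))*(-1/9) = (-750 + 1/(-789/59))*(-1/9) = (-750 - 59/789)*(-1/9) = -591809/789*(-1/9) = 591809/7101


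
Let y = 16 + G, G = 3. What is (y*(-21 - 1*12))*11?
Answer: -6897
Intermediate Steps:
y = 19 (y = 16 + 3 = 19)
(y*(-21 - 1*12))*11 = (19*(-21 - 1*12))*11 = (19*(-21 - 12))*11 = (19*(-33))*11 = -627*11 = -6897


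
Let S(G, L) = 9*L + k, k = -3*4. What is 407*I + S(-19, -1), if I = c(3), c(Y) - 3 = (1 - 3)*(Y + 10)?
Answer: -9382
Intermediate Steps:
k = -12
c(Y) = -17 - 2*Y (c(Y) = 3 + (1 - 3)*(Y + 10) = 3 - 2*(10 + Y) = 3 + (-20 - 2*Y) = -17 - 2*Y)
S(G, L) = -12 + 9*L (S(G, L) = 9*L - 12 = -12 + 9*L)
I = -23 (I = -17 - 2*3 = -17 - 6 = -23)
407*I + S(-19, -1) = 407*(-23) + (-12 + 9*(-1)) = -9361 + (-12 - 9) = -9361 - 21 = -9382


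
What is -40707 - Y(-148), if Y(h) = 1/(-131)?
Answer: -5332616/131 ≈ -40707.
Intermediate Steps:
Y(h) = -1/131
-40707 - Y(-148) = -40707 - 1*(-1/131) = -40707 + 1/131 = -5332616/131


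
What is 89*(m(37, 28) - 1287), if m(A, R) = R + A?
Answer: -108758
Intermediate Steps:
m(A, R) = A + R
89*(m(37, 28) - 1287) = 89*((37 + 28) - 1287) = 89*(65 - 1287) = 89*(-1222) = -108758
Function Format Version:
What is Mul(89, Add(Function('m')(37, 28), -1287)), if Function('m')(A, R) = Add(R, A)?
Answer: -108758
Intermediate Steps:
Function('m')(A, R) = Add(A, R)
Mul(89, Add(Function('m')(37, 28), -1287)) = Mul(89, Add(Add(37, 28), -1287)) = Mul(89, Add(65, -1287)) = Mul(89, -1222) = -108758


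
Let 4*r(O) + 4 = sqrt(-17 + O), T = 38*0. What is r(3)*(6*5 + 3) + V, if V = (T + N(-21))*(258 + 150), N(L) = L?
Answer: -8601 + 33*I*sqrt(14)/4 ≈ -8601.0 + 30.869*I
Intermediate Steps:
T = 0
r(O) = -1 + sqrt(-17 + O)/4
V = -8568 (V = (0 - 21)*(258 + 150) = -21*408 = -8568)
r(3)*(6*5 + 3) + V = (-1 + sqrt(-17 + 3)/4)*(6*5 + 3) - 8568 = (-1 + sqrt(-14)/4)*(30 + 3) - 8568 = (-1 + (I*sqrt(14))/4)*33 - 8568 = (-1 + I*sqrt(14)/4)*33 - 8568 = (-33 + 33*I*sqrt(14)/4) - 8568 = -8601 + 33*I*sqrt(14)/4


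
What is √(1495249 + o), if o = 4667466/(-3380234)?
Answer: 20*√10677920140640467/1690117 ≈ 1222.8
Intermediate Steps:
o = -2333733/1690117 (o = 4667466*(-1/3380234) = -2333733/1690117 ≈ -1.3808)
√(1495249 + o) = √(1495249 - 2333733/1690117) = √(2527143420400/1690117) = 20*√10677920140640467/1690117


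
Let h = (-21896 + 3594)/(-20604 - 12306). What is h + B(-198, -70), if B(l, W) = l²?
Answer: 645110971/16455 ≈ 39205.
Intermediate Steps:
h = 9151/16455 (h = -18302/(-32910) = -18302*(-1/32910) = 9151/16455 ≈ 0.55612)
h + B(-198, -70) = 9151/16455 + (-198)² = 9151/16455 + 39204 = 645110971/16455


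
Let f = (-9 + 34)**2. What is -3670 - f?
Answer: -4295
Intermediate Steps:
f = 625 (f = 25**2 = 625)
-3670 - f = -3670 - 1*625 = -3670 - 625 = -4295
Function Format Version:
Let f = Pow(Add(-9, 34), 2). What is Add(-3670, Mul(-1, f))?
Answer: -4295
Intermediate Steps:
f = 625 (f = Pow(25, 2) = 625)
Add(-3670, Mul(-1, f)) = Add(-3670, Mul(-1, 625)) = Add(-3670, -625) = -4295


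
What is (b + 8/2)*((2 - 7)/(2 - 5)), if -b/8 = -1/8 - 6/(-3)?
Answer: -55/3 ≈ -18.333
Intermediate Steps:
b = -15 (b = -8*(-1/8 - 6/(-3)) = -8*(-1*⅛ - 6*(-⅓)) = -8*(-⅛ + 2) = -8*15/8 = -15)
(b + 8/2)*((2 - 7)/(2 - 5)) = (-15 + 8/2)*((2 - 7)/(2 - 5)) = (-15 + 8*(½))*(-5/(-3)) = (-15 + 4)*(-5*(-⅓)) = -11*5/3 = -55/3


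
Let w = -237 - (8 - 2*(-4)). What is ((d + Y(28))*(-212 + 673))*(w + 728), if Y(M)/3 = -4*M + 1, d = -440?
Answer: -169267675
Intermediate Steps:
Y(M) = 3 - 12*M (Y(M) = 3*(-4*M + 1) = 3*(1 - 4*M) = 3 - 12*M)
w = -253 (w = -237 - (8 + 8) = -237 - 1*16 = -237 - 16 = -253)
((d + Y(28))*(-212 + 673))*(w + 728) = ((-440 + (3 - 12*28))*(-212 + 673))*(-253 + 728) = ((-440 + (3 - 336))*461)*475 = ((-440 - 333)*461)*475 = -773*461*475 = -356353*475 = -169267675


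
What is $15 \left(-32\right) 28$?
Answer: $-13440$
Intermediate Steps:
$15 \left(-32\right) 28 = \left(-480\right) 28 = -13440$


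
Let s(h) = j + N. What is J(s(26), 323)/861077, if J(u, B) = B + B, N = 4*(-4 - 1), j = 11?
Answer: 646/861077 ≈ 0.00075022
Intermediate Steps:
N = -20 (N = 4*(-5) = -20)
s(h) = -9 (s(h) = 11 - 20 = -9)
J(u, B) = 2*B
J(s(26), 323)/861077 = (2*323)/861077 = 646*(1/861077) = 646/861077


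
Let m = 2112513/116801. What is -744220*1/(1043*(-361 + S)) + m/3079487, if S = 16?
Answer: 53537427836056499/25885605921948129 ≈ 2.0682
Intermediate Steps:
m = 2112513/116801 (m = 2112513*(1/116801) = 2112513/116801 ≈ 18.086)
-744220*1/(1043*(-361 + S)) + m/3079487 = -744220*1/(1043*(-361 + 16)) + (2112513/116801)/3079487 = -744220/(1043*(-345)) + (2112513/116801)*(1/3079487) = -744220/(-359835) + 2112513/359687161087 = -744220*(-1/359835) + 2112513/359687161087 = 148844/71967 + 2112513/359687161087 = 53537427836056499/25885605921948129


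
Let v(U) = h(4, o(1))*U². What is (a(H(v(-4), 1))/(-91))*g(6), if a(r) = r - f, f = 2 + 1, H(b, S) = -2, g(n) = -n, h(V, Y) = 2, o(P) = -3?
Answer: -30/91 ≈ -0.32967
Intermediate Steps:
v(U) = 2*U²
f = 3
a(r) = -3 + r (a(r) = r - 1*3 = r - 3 = -3 + r)
(a(H(v(-4), 1))/(-91))*g(6) = ((-3 - 2)/(-91))*(-1*6) = -5*(-1/91)*(-6) = (5/91)*(-6) = -30/91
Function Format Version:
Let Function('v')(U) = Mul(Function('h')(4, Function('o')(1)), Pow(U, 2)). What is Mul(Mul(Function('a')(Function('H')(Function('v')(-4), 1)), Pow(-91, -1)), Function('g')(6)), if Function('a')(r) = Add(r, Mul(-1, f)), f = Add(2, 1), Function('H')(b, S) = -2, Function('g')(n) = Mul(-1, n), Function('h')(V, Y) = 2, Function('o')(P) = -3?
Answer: Rational(-30, 91) ≈ -0.32967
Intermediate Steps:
Function('v')(U) = Mul(2, Pow(U, 2))
f = 3
Function('a')(r) = Add(-3, r) (Function('a')(r) = Add(r, Mul(-1, 3)) = Add(r, -3) = Add(-3, r))
Mul(Mul(Function('a')(Function('H')(Function('v')(-4), 1)), Pow(-91, -1)), Function('g')(6)) = Mul(Mul(Add(-3, -2), Pow(-91, -1)), Mul(-1, 6)) = Mul(Mul(-5, Rational(-1, 91)), -6) = Mul(Rational(5, 91), -6) = Rational(-30, 91)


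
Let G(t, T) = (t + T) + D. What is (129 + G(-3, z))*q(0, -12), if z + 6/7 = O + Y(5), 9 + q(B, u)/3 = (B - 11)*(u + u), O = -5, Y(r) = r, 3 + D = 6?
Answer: 686205/7 ≈ 98029.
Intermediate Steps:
D = 3 (D = -3 + 6 = 3)
q(B, u) = -27 + 6*u*(-11 + B) (q(B, u) = -27 + 3*((B - 11)*(u + u)) = -27 + 3*((-11 + B)*(2*u)) = -27 + 3*(2*u*(-11 + B)) = -27 + 6*u*(-11 + B))
z = -6/7 (z = -6/7 + (-5 + 5) = -6/7 + 0 = -6/7 ≈ -0.85714)
G(t, T) = 3 + T + t (G(t, T) = (t + T) + 3 = (T + t) + 3 = 3 + T + t)
(129 + G(-3, z))*q(0, -12) = (129 + (3 - 6/7 - 3))*(-27 - 66*(-12) + 6*0*(-12)) = (129 - 6/7)*(-27 + 792 + 0) = (897/7)*765 = 686205/7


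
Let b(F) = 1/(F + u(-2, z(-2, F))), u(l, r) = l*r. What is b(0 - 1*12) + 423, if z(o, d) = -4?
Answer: 1691/4 ≈ 422.75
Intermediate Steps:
b(F) = 1/(8 + F) (b(F) = 1/(F - 2*(-4)) = 1/(F + 8) = 1/(8 + F))
b(0 - 1*12) + 423 = 1/(8 + (0 - 1*12)) + 423 = 1/(8 + (0 - 12)) + 423 = 1/(8 - 12) + 423 = 1/(-4) + 423 = -¼ + 423 = 1691/4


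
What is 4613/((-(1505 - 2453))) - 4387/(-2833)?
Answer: 17227505/2685684 ≈ 6.4146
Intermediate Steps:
4613/((-(1505 - 2453))) - 4387/(-2833) = 4613/((-1*(-948))) - 4387*(-1/2833) = 4613/948 + 4387/2833 = 17227505/2685684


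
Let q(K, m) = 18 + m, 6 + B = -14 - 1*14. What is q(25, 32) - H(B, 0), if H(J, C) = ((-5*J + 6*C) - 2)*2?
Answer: -286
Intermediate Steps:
B = -34 (B = -6 + (-14 - 1*14) = -6 + (-14 - 14) = -6 - 28 = -34)
H(J, C) = -4 - 10*J + 12*C (H(J, C) = (-2 - 5*J + 6*C)*2 = -4 - 10*J + 12*C)
q(25, 32) - H(B, 0) = (18 + 32) - (-4 - 10*(-34) + 12*0) = 50 - (-4 + 340 + 0) = 50 - 1*336 = 50 - 336 = -286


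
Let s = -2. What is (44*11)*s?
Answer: -968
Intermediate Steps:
(44*11)*s = (44*11)*(-2) = 484*(-2) = -968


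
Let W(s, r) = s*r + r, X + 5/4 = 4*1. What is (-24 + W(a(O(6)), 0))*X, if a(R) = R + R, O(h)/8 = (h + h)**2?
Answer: -66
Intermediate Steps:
O(h) = 32*h**2 (O(h) = 8*(h + h)**2 = 8*(2*h)**2 = 8*(4*h**2) = 32*h**2)
a(R) = 2*R
X = 11/4 (X = -5/4 + 4*1 = -5/4 + 4 = 11/4 ≈ 2.7500)
W(s, r) = r + r*s (W(s, r) = r*s + r = r + r*s)
(-24 + W(a(O(6)), 0))*X = (-24 + 0*(1 + 2*(32*6**2)))*(11/4) = (-24 + 0*(1 + 2*(32*36)))*(11/4) = (-24 + 0*(1 + 2*1152))*(11/4) = (-24 + 0*(1 + 2304))*(11/4) = (-24 + 0*2305)*(11/4) = (-24 + 0)*(11/4) = -24*11/4 = -66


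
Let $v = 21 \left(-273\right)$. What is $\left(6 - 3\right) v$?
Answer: $-17199$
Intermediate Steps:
$v = -5733$
$\left(6 - 3\right) v = \left(6 - 3\right) \left(-5733\right) = 3 \left(-5733\right) = -17199$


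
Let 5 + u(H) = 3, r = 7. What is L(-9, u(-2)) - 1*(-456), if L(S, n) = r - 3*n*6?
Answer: 499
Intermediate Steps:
u(H) = -2 (u(H) = -5 + 3 = -2)
L(S, n) = 7 - 18*n (L(S, n) = 7 - 3*n*6 = 7 - 18*n)
L(-9, u(-2)) - 1*(-456) = (7 - 18*(-2)) - 1*(-456) = (7 + 36) + 456 = 43 + 456 = 499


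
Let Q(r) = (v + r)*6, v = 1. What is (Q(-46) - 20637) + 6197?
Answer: -14710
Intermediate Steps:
Q(r) = 6 + 6*r (Q(r) = (1 + r)*6 = 6 + 6*r)
(Q(-46) - 20637) + 6197 = ((6 + 6*(-46)) - 20637) + 6197 = ((6 - 276) - 20637) + 6197 = (-270 - 20637) + 6197 = -20907 + 6197 = -14710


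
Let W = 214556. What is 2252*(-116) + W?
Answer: -46676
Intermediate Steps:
2252*(-116) + W = 2252*(-116) + 214556 = -261232 + 214556 = -46676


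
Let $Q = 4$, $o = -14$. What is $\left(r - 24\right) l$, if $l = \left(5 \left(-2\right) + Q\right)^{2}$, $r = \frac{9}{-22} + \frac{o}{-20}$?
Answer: $- \frac{46944}{55} \approx -853.53$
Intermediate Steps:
$r = \frac{16}{55}$ ($r = \frac{9}{-22} - \frac{14}{-20} = 9 \left(- \frac{1}{22}\right) - - \frac{7}{10} = - \frac{9}{22} + \frac{7}{10} = \frac{16}{55} \approx 0.29091$)
$l = 36$ ($l = \left(5 \left(-2\right) + 4\right)^{2} = \left(-10 + 4\right)^{2} = \left(-6\right)^{2} = 36$)
$\left(r - 24\right) l = \left(\frac{16}{55} - 24\right) 36 = \left(- \frac{1304}{55}\right) 36 = - \frac{46944}{55}$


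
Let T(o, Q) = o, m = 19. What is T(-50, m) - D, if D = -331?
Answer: 281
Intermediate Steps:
T(-50, m) - D = -50 - 1*(-331) = -50 + 331 = 281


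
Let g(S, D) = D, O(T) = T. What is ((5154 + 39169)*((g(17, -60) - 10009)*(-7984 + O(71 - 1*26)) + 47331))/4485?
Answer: 154138285322/195 ≈ 7.9045e+8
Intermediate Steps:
((5154 + 39169)*((g(17, -60) - 10009)*(-7984 + O(71 - 1*26)) + 47331))/4485 = ((5154 + 39169)*((-60 - 10009)*(-7984 + (71 - 1*26)) + 47331))/4485 = (44323*(-10069*(-7984 + (71 - 26)) + 47331))*(1/4485) = (44323*(-10069*(-7984 + 45) + 47331))*(1/4485) = (44323*(-10069*(-7939) + 47331))*(1/4485) = (44323*(79937791 + 47331))*(1/4485) = (44323*79985122)*(1/4485) = 3545180562406*(1/4485) = 154138285322/195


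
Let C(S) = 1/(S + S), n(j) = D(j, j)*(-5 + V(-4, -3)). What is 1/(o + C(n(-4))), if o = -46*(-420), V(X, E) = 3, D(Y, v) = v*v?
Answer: 64/1236479 ≈ 5.1760e-5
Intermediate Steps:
D(Y, v) = v²
n(j) = -2*j² (n(j) = j²*(-5 + 3) = j²*(-2) = -2*j²)
C(S) = 1/(2*S)
o = 19320
1/(o + C(n(-4))) = 1/(19320 + 1/(2*((-2*(-4)²)))) = 1/(19320 + 1/(2*((-2*16)))) = 1/(19320 + (½)/(-32)) = 1/(19320 + (½)*(-1/32)) = 1/(19320 - 1/64) = 1/(1236479/64) = 64/1236479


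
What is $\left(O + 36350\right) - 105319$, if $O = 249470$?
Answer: $180501$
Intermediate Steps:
$\left(O + 36350\right) - 105319 = \left(249470 + 36350\right) - 105319 = 285820 - 105319 = 180501$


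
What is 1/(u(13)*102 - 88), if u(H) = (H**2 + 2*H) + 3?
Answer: 1/20108 ≈ 4.9731e-5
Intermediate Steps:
u(H) = 3 + H**2 + 2*H
1/(u(13)*102 - 88) = 1/((3 + 13**2 + 2*13)*102 - 88) = 1/((3 + 169 + 26)*102 - 88) = 1/(198*102 - 88) = 1/(20196 - 88) = 1/20108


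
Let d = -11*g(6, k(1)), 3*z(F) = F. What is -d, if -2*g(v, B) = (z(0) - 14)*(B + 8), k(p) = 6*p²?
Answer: 1078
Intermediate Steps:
z(F) = F/3
g(v, B) = 56 + 7*B (g(v, B) = -((⅓)*0 - 14)*(B + 8)/2 = -(0 - 14)*(8 + B)/2 = -(-7)*(8 + B) = -(-112 - 14*B)/2 = 56 + 7*B)
d = -1078 (d = -11*(56 + 7*(6*1²)) = -11*(56 + 7*(6*1)) = -11*(56 + 7*6) = -11*(56 + 42) = -11*98 = -1078)
-d = -1*(-1078) = 1078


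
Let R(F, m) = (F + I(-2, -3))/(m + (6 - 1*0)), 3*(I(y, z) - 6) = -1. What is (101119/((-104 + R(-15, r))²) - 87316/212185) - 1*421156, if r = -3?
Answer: -83043008519427881/197182671760 ≈ -4.2115e+5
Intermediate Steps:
I(y, z) = 17/3 (I(y, z) = 6 + (⅓)*(-1) = 6 - ⅓ = 17/3)
R(F, m) = (17/3 + F)/(6 + m) (R(F, m) = (F + 17/3)/(m + (6 - 1*0)) = (17/3 + F)/(m + (6 + 0)) = (17/3 + F)/(m + 6) = (17/3 + F)/(6 + m))
(101119/((-104 + R(-15, r))²) - 87316/212185) - 1*421156 = (101119/((-104 + (17/3 - 15)/(6 - 3))²) - 87316/212185) - 1*421156 = (101119/((-104 - 28/3/3)²) - 87316*1/212185) - 421156 = (101119/((-104 + (⅓)*(-28/3))²) - 87316/212185) - 421156 = (101119/((-104 - 28/9)²) - 87316/212185) - 421156 = (101119/((-964/9)²) - 87316/212185) - 421156 = (101119/(929296/81) - 87316/212185) - 421156 = (101119*(81/929296) - 87316/212185) - 421156 = (8190639/929296 - 87316/212185) - 421156 = 1656788326679/197182671760 - 421156 = -83043008519427881/197182671760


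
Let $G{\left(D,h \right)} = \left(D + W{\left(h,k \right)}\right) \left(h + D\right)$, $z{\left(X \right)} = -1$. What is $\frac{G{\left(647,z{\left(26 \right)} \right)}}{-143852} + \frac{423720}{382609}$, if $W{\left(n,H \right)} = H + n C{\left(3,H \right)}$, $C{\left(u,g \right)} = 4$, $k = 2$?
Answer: $- \frac{49234361295}{27519534934} \approx -1.7891$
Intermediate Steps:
$W{\left(n,H \right)} = H + 4 n$ ($W{\left(n,H \right)} = H + n 4 = H + 4 n$)
$G{\left(D,h \right)} = \left(D + h\right) \left(2 + D + 4 h\right)$ ($G{\left(D,h \right)} = \left(D + \left(2 + 4 h\right)\right) \left(h + D\right) = \left(2 + D + 4 h\right) \left(D + h\right) = \left(D + h\right) \left(2 + D + 4 h\right)$)
$\frac{G{\left(647,z{\left(26 \right)} \right)}}{-143852} + \frac{423720}{382609} = \frac{647^{2} + 2 \cdot 647 + 2 \left(-1\right) + 4 \left(-1\right)^{2} + 5 \cdot 647 \left(-1\right)}{-143852} + \frac{423720}{382609} = \left(418609 + 1294 - 2 + 4 \cdot 1 - 3235\right) \left(- \frac{1}{143852}\right) + 423720 \cdot \frac{1}{382609} = \left(418609 + 1294 - 2 + 4 - 3235\right) \left(- \frac{1}{143852}\right) + \frac{423720}{382609} = 416670 \left(- \frac{1}{143852}\right) + \frac{423720}{382609} = - \frac{208335}{71926} + \frac{423720}{382609} = - \frac{49234361295}{27519534934}$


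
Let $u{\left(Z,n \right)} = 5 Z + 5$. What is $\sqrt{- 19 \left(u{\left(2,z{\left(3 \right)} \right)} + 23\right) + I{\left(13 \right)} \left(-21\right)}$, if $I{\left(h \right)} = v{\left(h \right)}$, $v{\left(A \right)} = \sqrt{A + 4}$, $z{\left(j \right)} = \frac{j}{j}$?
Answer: $\sqrt{-722 - 21 \sqrt{17}} \approx 28.436 i$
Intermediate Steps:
$z{\left(j \right)} = 1$
$u{\left(Z,n \right)} = 5 + 5 Z$
$v{\left(A \right)} = \sqrt{4 + A}$
$I{\left(h \right)} = \sqrt{4 + h}$
$\sqrt{- 19 \left(u{\left(2,z{\left(3 \right)} \right)} + 23\right) + I{\left(13 \right)} \left(-21\right)} = \sqrt{- 19 \left(\left(5 + 5 \cdot 2\right) + 23\right) + \sqrt{4 + 13} \left(-21\right)} = \sqrt{- 19 \left(\left(5 + 10\right) + 23\right) + \sqrt{17} \left(-21\right)} = \sqrt{- 19 \left(15 + 23\right) - 21 \sqrt{17}} = \sqrt{\left(-19\right) 38 - 21 \sqrt{17}} = \sqrt{-722 - 21 \sqrt{17}}$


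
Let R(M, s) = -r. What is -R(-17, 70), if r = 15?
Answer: 15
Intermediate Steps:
R(M, s) = -15 (R(M, s) = -1*15 = -15)
-R(-17, 70) = -1*(-15) = 15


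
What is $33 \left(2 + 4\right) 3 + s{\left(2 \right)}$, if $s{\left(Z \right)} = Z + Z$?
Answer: $598$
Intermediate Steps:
$s{\left(Z \right)} = 2 Z$
$33 \left(2 + 4\right) 3 + s{\left(2 \right)} = 33 \left(2 + 4\right) 3 + 2 \cdot 2 = 33 \cdot 6 \cdot 3 + 4 = 33 \cdot 18 + 4 = 594 + 4 = 598$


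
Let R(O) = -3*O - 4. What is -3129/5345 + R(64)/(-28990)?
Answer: -8966209/15495155 ≈ -0.57865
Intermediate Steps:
R(O) = -4 - 3*O
-3129/5345 + R(64)/(-28990) = -3129/5345 + (-4 - 3*64)/(-28990) = -3129*1/5345 + (-4 - 192)*(-1/28990) = -3129/5345 - 196*(-1/28990) = -3129/5345 + 98/14495 = -8966209/15495155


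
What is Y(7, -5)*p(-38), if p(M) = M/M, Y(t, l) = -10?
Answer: -10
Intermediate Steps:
p(M) = 1
Y(7, -5)*p(-38) = -10*1 = -10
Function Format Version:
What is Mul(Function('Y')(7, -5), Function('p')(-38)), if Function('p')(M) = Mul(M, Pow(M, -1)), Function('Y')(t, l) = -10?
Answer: -10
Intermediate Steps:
Function('p')(M) = 1
Mul(Function('Y')(7, -5), Function('p')(-38)) = Mul(-10, 1) = -10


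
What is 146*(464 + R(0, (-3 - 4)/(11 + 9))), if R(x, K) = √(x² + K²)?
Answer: 677951/10 ≈ 67795.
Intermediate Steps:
R(x, K) = √(K² + x²)
146*(464 + R(0, (-3 - 4)/(11 + 9))) = 146*(464 + √(((-3 - 4)/(11 + 9))² + 0²)) = 146*(464 + √((-7/20)² + 0)) = 146*(464 + √(49/400 + 0)) = 146*(464 + √(49/400)) = 146*(464 + 7/20) = 146*(9287/20) = 677951/10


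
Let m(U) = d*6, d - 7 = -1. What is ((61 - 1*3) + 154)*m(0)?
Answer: 7632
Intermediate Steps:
d = 6 (d = 7 - 1 = 6)
m(U) = 36 (m(U) = 6*6 = 36)
((61 - 1*3) + 154)*m(0) = ((61 - 1*3) + 154)*36 = ((61 - 3) + 154)*36 = (58 + 154)*36 = 212*36 = 7632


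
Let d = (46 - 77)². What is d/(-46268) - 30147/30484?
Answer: -178017065/176304214 ≈ -1.0097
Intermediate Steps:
d = 961 (d = (-31)² = 961)
d/(-46268) - 30147/30484 = 961/(-46268) - 30147/30484 = 961*(-1/46268) - 30147*1/30484 = -961/46268 - 30147/30484 = -178017065/176304214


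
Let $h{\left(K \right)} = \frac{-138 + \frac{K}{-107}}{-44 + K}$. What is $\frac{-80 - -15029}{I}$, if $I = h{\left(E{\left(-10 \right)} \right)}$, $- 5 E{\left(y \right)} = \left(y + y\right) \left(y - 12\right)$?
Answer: $\frac{105569838}{7339} \approx 14385.0$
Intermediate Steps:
$E{\left(y \right)} = - \frac{2 y \left(-12 + y\right)}{5}$ ($E{\left(y \right)} = - \frac{\left(y + y\right) \left(y - 12\right)}{5} = - \frac{2 y \left(-12 + y\right)}{5}$)
$h{\left(K \right)} = \frac{-138 - \frac{K}{107}}{-44 + K}$ ($h{\left(K \right)} = \frac{-138 + K \left(- \frac{1}{107}\right)}{-44 + K} = \frac{-138 - \frac{K}{107}}{-44 + K}$)
$I = \frac{7339}{7062}$ ($I = \frac{-14766 - \frac{2}{5} \left(-10\right) \left(12 - -10\right)}{107 \left(-44 + \frac{2}{5} \left(-10\right) \left(12 - -10\right)\right)} = \frac{-14766 - \frac{2}{5} \left(-10\right) \left(12 + 10\right)}{107 \left(-44 + \frac{2}{5} \left(-10\right) \left(12 + 10\right)\right)} = \frac{-14766 - \frac{2}{5} \left(-10\right) 22}{107 \left(-44 + \frac{2}{5} \left(-10\right) 22\right)} = \frac{-14766 - -88}{107 \left(-44 - 88\right)} = \frac{-14766 + 88}{107 \left(-132\right)} = \frac{1}{107} \left(- \frac{1}{132}\right) \left(-14678\right) = \frac{7339}{7062} \approx 1.0392$)
$\frac{-80 - -15029}{I} = \frac{-80 - -15029}{\frac{7339}{7062}} = \left(-80 + 15029\right) \frac{7062}{7339} = 14949 \cdot \frac{7062}{7339} = \frac{105569838}{7339}$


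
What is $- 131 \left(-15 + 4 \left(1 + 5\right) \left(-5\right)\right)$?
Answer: $17685$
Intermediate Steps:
$- 131 \left(-15 + 4 \left(1 + 5\right) \left(-5\right)\right) = - 131 \left(-15 + 4 \cdot 6 \left(-5\right)\right) = - 131 \left(-15 + 24 \left(-5\right)\right) = - 131 \left(-15 - 120\right) = \left(-131\right) \left(-135\right) = 17685$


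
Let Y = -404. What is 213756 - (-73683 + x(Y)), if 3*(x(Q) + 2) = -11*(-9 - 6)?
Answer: 287386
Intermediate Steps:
x(Q) = 53 (x(Q) = -2 + (-11*(-9 - 6))/3 = -2 + (-11*(-15))/3 = -2 + (⅓)*165 = -2 + 55 = 53)
213756 - (-73683 + x(Y)) = 213756 - (-73683 + 53) = 213756 - 1*(-73630) = 213756 + 73630 = 287386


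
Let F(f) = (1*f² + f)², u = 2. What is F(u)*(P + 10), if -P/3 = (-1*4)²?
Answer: -1368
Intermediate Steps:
P = -48 (P = -3*(-1*4)² = -3*(-4)² = -3*16 = -48)
F(f) = (f + f²)² (F(f) = (f² + f)² = (f + f²)²)
F(u)*(P + 10) = (2²*(1 + 2)²)*(-48 + 10) = (4*3²)*(-38) = (4*9)*(-38) = 36*(-38) = -1368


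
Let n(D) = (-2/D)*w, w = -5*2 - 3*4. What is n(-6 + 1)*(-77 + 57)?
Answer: 176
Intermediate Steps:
w = -22 (w = -10 - 12 = -22)
n(D) = 44/D (n(D) = -2/D*(-22) = 44/D)
n(-6 + 1)*(-77 + 57) = (44/(-6 + 1))*(-77 + 57) = (44/(-5))*(-20) = (44*(-⅕))*(-20) = -44/5*(-20) = 176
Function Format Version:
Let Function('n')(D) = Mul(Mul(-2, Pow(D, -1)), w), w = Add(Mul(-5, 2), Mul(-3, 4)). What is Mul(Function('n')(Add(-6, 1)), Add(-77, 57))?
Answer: 176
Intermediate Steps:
w = -22 (w = Add(-10, -12) = -22)
Function('n')(D) = Mul(44, Pow(D, -1)) (Function('n')(D) = Mul(Mul(-2, Pow(D, -1)), -22) = Mul(44, Pow(D, -1)))
Mul(Function('n')(Add(-6, 1)), Add(-77, 57)) = Mul(Mul(44, Pow(Add(-6, 1), -1)), Add(-77, 57)) = Mul(Mul(44, Pow(-5, -1)), -20) = Mul(Mul(44, Rational(-1, 5)), -20) = Mul(Rational(-44, 5), -20) = 176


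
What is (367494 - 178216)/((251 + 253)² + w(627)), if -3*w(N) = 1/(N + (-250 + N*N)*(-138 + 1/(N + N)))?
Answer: 6434251747601869/8634933230057777 ≈ 0.74514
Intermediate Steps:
w(N) = -1/(3*(N + (-250 + N²)*(-138 + 1/(2*N)))) (w(N) = -1/(3*(N + (-250 + N*N)*(-138 + 1/(N + N)))) = -1/(3*(N + (-250 + N²)*(-138 + 1/(2*N)))))
(367494 - 178216)/((251 + 253)² + w(627)) = (367494 - 178216)/((251 + 253)² + (⅔)*627/(250 - 69000*627 - 3*627² + 276*627³)) = 189278/(504² + (⅔)*627/(250 - 43263000 - 3*393129 + 276*246491883)) = 189278/(254016 + (⅔)*627/(250 - 43263000 - 1179387 + 68031759708)) = 189278/(254016 + (⅔)*627/67987317571) = 189278/(254016 + (⅔)*627*(1/67987317571)) = 189278/(254016 + 418/67987317571) = 189278/(17269866460115554/67987317571) = 189278*(67987317571/17269866460115554) = 6434251747601869/8634933230057777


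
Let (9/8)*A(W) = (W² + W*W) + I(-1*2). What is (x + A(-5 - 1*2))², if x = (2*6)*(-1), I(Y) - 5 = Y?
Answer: 490000/81 ≈ 6049.4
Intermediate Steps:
I(Y) = 5 + Y
A(W) = 8/3 + 16*W²/9 (A(W) = 8*((W² + W*W) + (5 - 1*2))/9 = 8*((W² + W²) + (5 - 2))/9 = 8*(2*W² + 3)/9 = 8*(3 + 2*W²)/9 = 8/3 + 16*W²/9)
x = -12 (x = 12*(-1) = -12)
(x + A(-5 - 1*2))² = (-12 + (8/3 + 16*(-5 - 1*2)²/9))² = (-12 + (8/3 + 16*(-5 - 2)²/9))² = (-12 + (8/3 + (16/9)*(-7)²))² = (-12 + (8/3 + (16/9)*49))² = (-12 + (8/3 + 784/9))² = (-12 + 808/9)² = (700/9)² = 490000/81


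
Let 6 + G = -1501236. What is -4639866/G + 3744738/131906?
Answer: 519482010766/16501902271 ≈ 31.480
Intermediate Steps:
G = -1501242 (G = -6 - 1501236 = -1501242)
-4639866/G + 3744738/131906 = -4639866/(-1501242) + 3744738/131906 = -4639866*(-1/1501242) + 3744738*(1/131906) = 773311/250207 + 1872369/65953 = 519482010766/16501902271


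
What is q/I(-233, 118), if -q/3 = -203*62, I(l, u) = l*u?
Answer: -18879/13747 ≈ -1.3733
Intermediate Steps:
q = 37758 (q = -(-609)*62 = -3*(-12586) = 37758)
q/I(-233, 118) = 37758/((-233*118)) = 37758/(-27494) = 37758*(-1/27494) = -18879/13747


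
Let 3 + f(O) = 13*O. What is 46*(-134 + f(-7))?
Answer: -10488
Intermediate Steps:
f(O) = -3 + 13*O
46*(-134 + f(-7)) = 46*(-134 + (-3 + 13*(-7))) = 46*(-134 + (-3 - 91)) = 46*(-134 - 94) = 46*(-228) = -10488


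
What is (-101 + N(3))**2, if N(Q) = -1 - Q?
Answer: 11025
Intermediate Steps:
(-101 + N(3))**2 = (-101 + (-1 - 1*3))**2 = (-101 + (-1 - 3))**2 = (-101 - 4)**2 = (-105)**2 = 11025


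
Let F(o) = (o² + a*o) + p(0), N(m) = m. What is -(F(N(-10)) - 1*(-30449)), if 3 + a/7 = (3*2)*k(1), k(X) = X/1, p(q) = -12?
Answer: -30327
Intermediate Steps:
k(X) = X (k(X) = X*1 = X)
a = 21 (a = -21 + 7*((3*2)*1) = -21 + 7*(6*1) = -21 + 7*6 = -21 + 42 = 21)
F(o) = -12 + o² + 21*o (F(o) = (o² + 21*o) - 12 = -12 + o² + 21*o)
-(F(N(-10)) - 1*(-30449)) = -((-12 + (-10)² + 21*(-10)) - 1*(-30449)) = -((-12 + 100 - 210) + 30449) = -(-122 + 30449) = -1*30327 = -30327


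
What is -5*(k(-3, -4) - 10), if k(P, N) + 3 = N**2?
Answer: -15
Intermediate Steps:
k(P, N) = -3 + N**2
-5*(k(-3, -4) - 10) = -5*((-3 + (-4)**2) - 10) = -5*((-3 + 16) - 10) = -5*(13 - 10) = -5*3 = -15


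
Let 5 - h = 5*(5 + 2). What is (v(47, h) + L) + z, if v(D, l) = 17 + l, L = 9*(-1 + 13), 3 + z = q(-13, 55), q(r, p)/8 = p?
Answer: 532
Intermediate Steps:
q(r, p) = 8*p
h = -30 (h = 5 - 5*(5 + 2) = 5 - 5*7 = 5 - 1*35 = 5 - 35 = -30)
z = 437 (z = -3 + 8*55 = -3 + 440 = 437)
L = 108 (L = 9*12 = 108)
(v(47, h) + L) + z = ((17 - 30) + 108) + 437 = (-13 + 108) + 437 = 95 + 437 = 532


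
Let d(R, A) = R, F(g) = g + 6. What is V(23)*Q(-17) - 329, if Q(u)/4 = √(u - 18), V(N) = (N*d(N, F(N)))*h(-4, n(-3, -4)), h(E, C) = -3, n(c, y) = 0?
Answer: -329 - 6348*I*√35 ≈ -329.0 - 37555.0*I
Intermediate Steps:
F(g) = 6 + g
V(N) = -3*N² (V(N) = (N*N)*(-3) = N²*(-3) = -3*N²)
Q(u) = 4*√(-18 + u) (Q(u) = 4*√(u - 18) = 4*√(-18 + u))
V(23)*Q(-17) - 329 = (-3*23²)*(4*√(-18 - 17)) - 329 = (-3*529)*(4*√(-35)) - 329 = -6348*I*√35 - 329 = -329 - 6348*I*√35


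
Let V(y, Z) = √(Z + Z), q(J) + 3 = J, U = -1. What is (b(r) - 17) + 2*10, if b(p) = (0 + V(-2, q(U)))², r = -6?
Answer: -5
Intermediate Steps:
q(J) = -3 + J
V(y, Z) = √2*√Z (V(y, Z) = √(2*Z) = √2*√Z)
b(p) = -8 (b(p) = (0 + √2*√(-3 - 1))² = (0 + √2*√(-4))² = (0 + √2*(2*I))² = (0 + 2*I*√2)² = (2*I*√2)² = -8)
(b(r) - 17) + 2*10 = (-8 - 17) + 2*10 = -25 + 20 = -5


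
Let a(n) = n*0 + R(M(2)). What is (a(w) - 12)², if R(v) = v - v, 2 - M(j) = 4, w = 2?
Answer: 144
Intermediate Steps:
M(j) = -2 (M(j) = 2 - 1*4 = 2 - 4 = -2)
R(v) = 0
a(n) = 0 (a(n) = n*0 + 0 = 0 + 0 = 0)
(a(w) - 12)² = (0 - 12)² = (-12)² = 144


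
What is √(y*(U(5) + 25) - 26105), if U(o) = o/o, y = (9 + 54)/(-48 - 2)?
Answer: 2*I*√163361/5 ≈ 161.67*I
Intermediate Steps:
y = -63/50 (y = 63/(-50) = 63*(-1/50) = -63/50 ≈ -1.2600)
U(o) = 1
√(y*(U(5) + 25) - 26105) = √(-63*(1 + 25)/50 - 26105) = √(-63/50*26 - 26105) = √(-819/25 - 26105) = √(-653444/25) = 2*I*√163361/5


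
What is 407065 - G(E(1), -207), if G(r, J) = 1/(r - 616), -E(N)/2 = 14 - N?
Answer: 261335731/642 ≈ 4.0707e+5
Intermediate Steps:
E(N) = -28 + 2*N (E(N) = -2*(14 - N) = -28 + 2*N)
G(r, J) = 1/(-616 + r)
407065 - G(E(1), -207) = 407065 - 1/(-616 + (-28 + 2*1)) = 407065 - 1/(-616 + (-28 + 2)) = 407065 - 1/(-616 - 26) = 407065 - 1/(-642) = 407065 - 1*(-1/642) = 407065 + 1/642 = 261335731/642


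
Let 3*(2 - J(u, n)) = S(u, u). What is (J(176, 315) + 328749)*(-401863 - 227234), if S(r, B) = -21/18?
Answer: -1240899074975/6 ≈ -2.0682e+11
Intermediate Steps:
S(r, B) = -7/6 (S(r, B) = -21*1/18 = -7/6)
J(u, n) = 43/18 (J(u, n) = 2 - ⅓*(-7/6) = 2 + 7/18 = 43/18)
(J(176, 315) + 328749)*(-401863 - 227234) = (43/18 + 328749)*(-401863 - 227234) = (5917525/18)*(-629097) = -1240899074975/6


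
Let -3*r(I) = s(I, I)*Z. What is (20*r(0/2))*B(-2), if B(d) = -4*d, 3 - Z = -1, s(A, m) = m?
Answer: 0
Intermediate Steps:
Z = 4 (Z = 3 - 1*(-1) = 3 + 1 = 4)
r(I) = -4*I/3 (r(I) = -I*4/3 = -4*I/3)
(20*r(0/2))*B(-2) = (20*(-0/2))*(-4*(-2)) = (20*(-0/2))*8 = (20*(-4/3*0))*8 = (20*0)*8 = 0*8 = 0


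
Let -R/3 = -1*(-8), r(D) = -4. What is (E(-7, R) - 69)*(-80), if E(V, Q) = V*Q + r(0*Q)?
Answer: -7600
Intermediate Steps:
R = -24 (R = -(-3)*(-8) = -3*8 = -24)
E(V, Q) = -4 + Q*V (E(V, Q) = V*Q - 4 = Q*V - 4 = -4 + Q*V)
(E(-7, R) - 69)*(-80) = ((-4 - 24*(-7)) - 69)*(-80) = ((-4 + 168) - 69)*(-80) = (164 - 69)*(-80) = 95*(-80) = -7600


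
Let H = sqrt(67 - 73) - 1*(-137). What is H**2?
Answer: (137 + I*sqrt(6))**2 ≈ 18763.0 + 671.16*I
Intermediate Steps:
H = 137 + I*sqrt(6) (H = sqrt(-6) + 137 = I*sqrt(6) + 137 = 137 + I*sqrt(6) ≈ 137.0 + 2.4495*I)
H**2 = (137 + I*sqrt(6))**2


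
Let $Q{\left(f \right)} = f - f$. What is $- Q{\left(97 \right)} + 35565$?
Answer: $35565$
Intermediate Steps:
$Q{\left(f \right)} = 0$
$- Q{\left(97 \right)} + 35565 = \left(-1\right) 0 + 35565 = 0 + 35565 = 35565$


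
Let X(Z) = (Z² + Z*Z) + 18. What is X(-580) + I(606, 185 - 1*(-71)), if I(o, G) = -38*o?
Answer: 649790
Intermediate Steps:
X(Z) = 18 + 2*Z² (X(Z) = (Z² + Z²) + 18 = 2*Z² + 18 = 18 + 2*Z²)
X(-580) + I(606, 185 - 1*(-71)) = (18 + 2*(-580)²) - 38*606 = (18 + 2*336400) - 23028 = (18 + 672800) - 23028 = 672818 - 23028 = 649790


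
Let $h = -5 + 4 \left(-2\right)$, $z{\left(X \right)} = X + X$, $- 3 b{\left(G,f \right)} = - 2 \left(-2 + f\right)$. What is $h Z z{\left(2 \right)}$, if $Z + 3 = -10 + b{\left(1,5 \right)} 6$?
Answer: $52$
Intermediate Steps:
$b{\left(G,f \right)} = - \frac{4}{3} + \frac{2 f}{3}$ ($b{\left(G,f \right)} = - \frac{\left(-2\right) \left(-2 + f\right)}{3} = - \frac{4 - 2 f}{3} = - \frac{4}{3} + \frac{2 f}{3}$)
$z{\left(X \right)} = 2 X$
$Z = -1$ ($Z = -3 - \left(10 - \left(- \frac{4}{3} + \frac{2}{3} \cdot 5\right) 6\right) = -3 - \left(10 - \left(- \frac{4}{3} + \frac{10}{3}\right) 6\right) = -3 + \left(-10 + 2 \cdot 6\right) = -3 + \left(-10 + 12\right) = -3 + 2 = -1$)
$h = -13$ ($h = -5 - 8 = -13$)
$h Z z{\left(2 \right)} = \left(-13\right) \left(-1\right) 2 \cdot 2 = 13 \cdot 4 = 52$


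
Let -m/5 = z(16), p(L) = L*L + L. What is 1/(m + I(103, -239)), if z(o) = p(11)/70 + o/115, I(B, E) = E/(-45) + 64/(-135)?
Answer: -21735/114917 ≈ -0.18914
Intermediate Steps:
I(B, E) = -64/135 - E/45 (I(B, E) = E*(-1/45) + 64*(-1/135) = -E/45 - 64/135 = -64/135 - E/45)
p(L) = L + L² (p(L) = L² + L = L + L²)
z(o) = 66/35 + o/115 (z(o) = (11*(1 + 11))/70 + o/115 = (11*12)*(1/70) + o*(1/115) = 132*(1/70) + o/115 = 66/35 + o/115)
m = -1630/161 (m = -5*(66/35 + (1/115)*16) = -5*(66/35 + 16/115) = -5*326/161 = -1630/161 ≈ -10.124)
1/(m + I(103, -239)) = 1/(-1630/161 + (-64/135 - 1/45*(-239))) = 1/(-1630/161 + (-64/135 + 239/45)) = 1/(-1630/161 + 653/135) = 1/(-114917/21735) = -21735/114917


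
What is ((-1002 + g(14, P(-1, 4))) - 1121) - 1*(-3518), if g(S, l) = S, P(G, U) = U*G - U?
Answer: 1409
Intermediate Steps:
P(G, U) = -U + G*U (P(G, U) = G*U - U = -U + G*U)
((-1002 + g(14, P(-1, 4))) - 1121) - 1*(-3518) = ((-1002 + 14) - 1121) - 1*(-3518) = (-988 - 1121) + 3518 = -2109 + 3518 = 1409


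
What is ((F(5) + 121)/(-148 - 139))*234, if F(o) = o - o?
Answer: -28314/287 ≈ -98.655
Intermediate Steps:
F(o) = 0
((F(5) + 121)/(-148 - 139))*234 = ((0 + 121)/(-148 - 139))*234 = (121/(-287))*234 = (121*(-1/287))*234 = -121/287*234 = -28314/287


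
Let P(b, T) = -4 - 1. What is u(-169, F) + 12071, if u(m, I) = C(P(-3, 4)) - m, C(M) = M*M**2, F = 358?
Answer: 12115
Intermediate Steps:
P(b, T) = -5
C(M) = M**3
u(m, I) = -125 - m (u(m, I) = (-5)**3 - m = -125 - m)
u(-169, F) + 12071 = (-125 - 1*(-169)) + 12071 = (-125 + 169) + 12071 = 44 + 12071 = 12115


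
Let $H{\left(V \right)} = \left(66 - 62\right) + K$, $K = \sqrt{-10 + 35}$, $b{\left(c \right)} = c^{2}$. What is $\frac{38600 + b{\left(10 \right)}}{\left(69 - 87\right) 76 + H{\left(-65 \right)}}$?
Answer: $- \frac{4300}{151} \approx -28.477$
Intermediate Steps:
$K = 5$ ($K = \sqrt{25} = 5$)
$H{\left(V \right)} = 9$ ($H{\left(V \right)} = \left(66 - 62\right) + 5 = 4 + 5 = 9$)
$\frac{38600 + b{\left(10 \right)}}{\left(69 - 87\right) 76 + H{\left(-65 \right)}} = \frac{38600 + 10^{2}}{\left(69 - 87\right) 76 + 9} = \frac{38600 + 100}{\left(-18\right) 76 + 9} = \frac{38700}{-1368 + 9} = \frac{38700}{-1359} = 38700 \left(- \frac{1}{1359}\right) = - \frac{4300}{151}$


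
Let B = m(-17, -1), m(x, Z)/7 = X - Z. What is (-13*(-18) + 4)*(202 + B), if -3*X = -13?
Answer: 170884/3 ≈ 56961.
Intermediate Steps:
X = 13/3 (X = -⅓*(-13) = 13/3 ≈ 4.3333)
m(x, Z) = 91/3 - 7*Z (m(x, Z) = 7*(13/3 - Z) = 91/3 - 7*Z)
B = 112/3 (B = 91/3 - 7*(-1) = 91/3 + 7 = 112/3 ≈ 37.333)
(-13*(-18) + 4)*(202 + B) = (-13*(-18) + 4)*(202 + 112/3) = (234 + 4)*(718/3) = 238*(718/3) = 170884/3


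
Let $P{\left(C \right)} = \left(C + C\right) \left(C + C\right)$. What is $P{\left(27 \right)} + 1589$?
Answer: $4505$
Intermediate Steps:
$P{\left(C \right)} = 4 C^{2}$ ($P{\left(C \right)} = 2 C 2 C = 4 C^{2}$)
$P{\left(27 \right)} + 1589 = 4 \cdot 27^{2} + 1589 = 4 \cdot 729 + 1589 = 2916 + 1589 = 4505$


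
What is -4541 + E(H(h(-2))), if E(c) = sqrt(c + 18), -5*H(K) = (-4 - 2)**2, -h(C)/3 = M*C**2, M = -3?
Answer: -4541 + 3*sqrt(30)/5 ≈ -4537.7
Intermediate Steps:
h(C) = 9*C**2 (h(C) = -(-9)*C**2 = 9*C**2)
H(K) = -36/5 (H(K) = -(-4 - 2)**2/5 = -1/5*(-6)**2 = -1/5*36 = -36/5)
E(c) = sqrt(18 + c)
-4541 + E(H(h(-2))) = -4541 + sqrt(18 - 36/5) = -4541 + sqrt(54/5) = -4541 + 3*sqrt(30)/5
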